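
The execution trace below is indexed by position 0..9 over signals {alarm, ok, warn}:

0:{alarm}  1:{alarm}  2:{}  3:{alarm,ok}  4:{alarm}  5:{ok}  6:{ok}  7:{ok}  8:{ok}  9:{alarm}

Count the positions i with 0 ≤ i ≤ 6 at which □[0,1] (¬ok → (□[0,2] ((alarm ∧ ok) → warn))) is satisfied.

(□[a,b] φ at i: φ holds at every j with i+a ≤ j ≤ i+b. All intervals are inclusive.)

Evaluate at each i in [0,6]:
  i=0: ✗ (fails at j=1)
  i=1: ✗ (fails at j=1)
  i=2: ✗ (fails at j=2)
  i=3: ✓ (all of [3,4])
  i=4: ✓ (all of [4,5])
  i=5: ✓ (all of [5,6])
  i=6: ✓ (all of [6,7])
Positions where it holds: {3, 4, 5, 6} → 4.

4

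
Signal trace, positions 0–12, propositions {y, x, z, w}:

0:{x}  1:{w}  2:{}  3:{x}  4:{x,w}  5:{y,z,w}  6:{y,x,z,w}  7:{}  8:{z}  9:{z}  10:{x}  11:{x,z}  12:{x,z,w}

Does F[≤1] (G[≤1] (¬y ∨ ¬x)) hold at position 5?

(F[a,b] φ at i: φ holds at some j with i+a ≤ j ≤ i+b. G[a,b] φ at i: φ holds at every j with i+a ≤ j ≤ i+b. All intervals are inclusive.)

Check G[≤1] (¬y ∨ ¬x) at each j in [5,6]:
  j=5: fails at 6
  j=6: fails at 6
No position in the window satisfies it → formula fails.

False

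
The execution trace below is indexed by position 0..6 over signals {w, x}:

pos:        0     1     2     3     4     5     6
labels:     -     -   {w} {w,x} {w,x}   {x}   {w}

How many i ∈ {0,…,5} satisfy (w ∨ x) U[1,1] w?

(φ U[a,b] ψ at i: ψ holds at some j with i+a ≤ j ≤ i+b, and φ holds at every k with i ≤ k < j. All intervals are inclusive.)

3

Evaluate at each i in [0,5]:
  i=0: ✗ (no rhs in [1,1])
  i=1: ✗ (lhs fails at k=1 before rhs at j=2)
  i=2: ✓ (rhs at j=3; lhs holds on [2,2])
  i=3: ✓ (rhs at j=4; lhs holds on [3,3])
  i=4: ✗ (no rhs in [5,5])
  i=5: ✓ (rhs at j=6; lhs holds on [5,5])
Positions where it holds: {2, 3, 5} → 3.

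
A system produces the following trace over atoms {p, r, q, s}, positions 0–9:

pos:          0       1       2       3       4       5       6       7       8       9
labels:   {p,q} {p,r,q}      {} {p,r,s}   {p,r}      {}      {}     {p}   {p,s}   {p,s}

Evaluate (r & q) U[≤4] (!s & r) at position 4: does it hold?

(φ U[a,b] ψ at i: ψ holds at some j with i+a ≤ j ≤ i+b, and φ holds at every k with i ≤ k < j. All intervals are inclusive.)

Need some j in [4,8] with (!s & r), and (r & q) at every k in [4,j-1].
  j=4: (!s & r) holds; no prefix to check → satisfied.

True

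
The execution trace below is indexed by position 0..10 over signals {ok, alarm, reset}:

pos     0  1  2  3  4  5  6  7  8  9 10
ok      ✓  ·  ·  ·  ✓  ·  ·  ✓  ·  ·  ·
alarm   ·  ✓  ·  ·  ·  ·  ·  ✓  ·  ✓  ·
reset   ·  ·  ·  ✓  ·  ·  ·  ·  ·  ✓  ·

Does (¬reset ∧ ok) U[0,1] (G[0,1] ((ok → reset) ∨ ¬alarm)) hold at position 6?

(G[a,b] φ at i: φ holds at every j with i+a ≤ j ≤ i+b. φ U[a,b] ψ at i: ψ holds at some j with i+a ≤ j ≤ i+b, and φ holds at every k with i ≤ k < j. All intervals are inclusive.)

Does not hold

Need some j in [6,7] with G[0,1] ((ok → reset) ∨ ¬alarm), and (¬reset ∧ ok) at every k in [6,j-1].
  j=6: G[0,1] ((ok → reset) ∨ ¬alarm) — fails at 7.
  j=7: G[0,1] ((ok → reset) ∨ ¬alarm) — fails at 7.
No j in the window works → until fails.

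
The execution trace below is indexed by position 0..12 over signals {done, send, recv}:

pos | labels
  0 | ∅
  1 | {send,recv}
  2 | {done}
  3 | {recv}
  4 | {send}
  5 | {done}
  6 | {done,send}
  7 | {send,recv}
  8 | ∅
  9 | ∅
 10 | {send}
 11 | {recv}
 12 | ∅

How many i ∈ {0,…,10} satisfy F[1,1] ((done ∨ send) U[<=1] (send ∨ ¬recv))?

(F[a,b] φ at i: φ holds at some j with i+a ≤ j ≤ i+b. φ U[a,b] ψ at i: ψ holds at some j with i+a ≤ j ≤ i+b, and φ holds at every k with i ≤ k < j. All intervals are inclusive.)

9

Evaluate at each i in [0,10]:
  i=0: ✓ (witness j=1)
  i=1: ✓ (witness j=2)
  i=2: ✗ (none in [3,3])
  i=3: ✓ (witness j=4)
  i=4: ✓ (witness j=5)
  i=5: ✓ (witness j=6)
  i=6: ✓ (witness j=7)
  i=7: ✓ (witness j=8)
  i=8: ✓ (witness j=9)
  i=9: ✓ (witness j=10)
  i=10: ✗ (none in [11,11])
Positions where it holds: {0, 1, 3, 4, 5, 6, 7, 8, 9} → 9.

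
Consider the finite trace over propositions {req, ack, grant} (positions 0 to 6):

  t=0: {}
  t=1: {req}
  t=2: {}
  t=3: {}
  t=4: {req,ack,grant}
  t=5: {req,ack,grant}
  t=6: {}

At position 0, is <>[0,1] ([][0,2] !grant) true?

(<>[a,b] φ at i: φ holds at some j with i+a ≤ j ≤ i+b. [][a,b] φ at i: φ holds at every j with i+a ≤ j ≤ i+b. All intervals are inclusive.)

Yes

Check [][0,2] !grant at each j in [0,1]:
  j=0: holds on [0,2]
  j=1: holds on [1,3]
Found at j=0 → formula holds.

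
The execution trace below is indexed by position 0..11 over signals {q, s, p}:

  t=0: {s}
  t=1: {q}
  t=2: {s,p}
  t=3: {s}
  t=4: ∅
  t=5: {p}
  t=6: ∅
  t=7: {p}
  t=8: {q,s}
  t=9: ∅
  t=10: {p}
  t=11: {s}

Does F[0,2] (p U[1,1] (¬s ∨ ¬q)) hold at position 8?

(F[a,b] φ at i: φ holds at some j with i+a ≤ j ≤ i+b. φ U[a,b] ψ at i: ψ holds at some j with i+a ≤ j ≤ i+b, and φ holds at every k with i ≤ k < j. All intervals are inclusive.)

Check (p U[1,1] (¬s ∨ ¬q)) at each j in [8,10]:
  j=8: fails
  j=9: fails
  j=10: holds
Found at j=10 → formula holds.

Yes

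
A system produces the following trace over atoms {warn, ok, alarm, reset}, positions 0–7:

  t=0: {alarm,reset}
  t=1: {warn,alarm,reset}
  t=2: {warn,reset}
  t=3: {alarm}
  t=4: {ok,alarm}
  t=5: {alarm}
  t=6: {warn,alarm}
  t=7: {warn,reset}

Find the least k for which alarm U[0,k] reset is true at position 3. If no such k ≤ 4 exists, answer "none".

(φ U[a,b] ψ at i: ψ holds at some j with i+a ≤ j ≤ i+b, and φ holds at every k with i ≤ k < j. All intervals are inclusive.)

4

Need earliest j ≥ 3 with reset, and alarm at every k in [3,j-1].
  j=3: rhs fails.
  j=4: rhs fails.
  j=5: rhs fails.
  j=6: rhs fails.
  j=7: rhs holds; lhs holds on [3,6]. k = 4.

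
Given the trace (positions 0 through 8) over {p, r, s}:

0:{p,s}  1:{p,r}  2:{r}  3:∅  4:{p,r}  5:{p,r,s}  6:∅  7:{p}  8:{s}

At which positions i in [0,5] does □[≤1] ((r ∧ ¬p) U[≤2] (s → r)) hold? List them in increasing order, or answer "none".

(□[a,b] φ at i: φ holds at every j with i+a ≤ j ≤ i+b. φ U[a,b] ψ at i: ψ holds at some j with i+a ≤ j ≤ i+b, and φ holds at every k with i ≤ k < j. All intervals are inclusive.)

Evaluate at each i in [0,5]:
  i=0: ✗ (fails at j=0)
  i=1: ✓ (all of [1,2])
  i=2: ✓ (all of [2,3])
  i=3: ✓ (all of [3,4])
  i=4: ✓ (all of [4,5])
  i=5: ✓ (all of [5,6])

1, 2, 3, 4, 5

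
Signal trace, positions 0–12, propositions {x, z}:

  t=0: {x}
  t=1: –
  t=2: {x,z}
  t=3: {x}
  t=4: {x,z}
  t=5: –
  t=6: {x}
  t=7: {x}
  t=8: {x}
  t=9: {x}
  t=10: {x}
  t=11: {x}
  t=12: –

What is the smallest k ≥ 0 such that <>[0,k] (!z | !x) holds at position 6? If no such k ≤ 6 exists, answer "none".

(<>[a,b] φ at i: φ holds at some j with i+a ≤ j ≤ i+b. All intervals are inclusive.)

Scan j = 6,7,… for (!z | !x):
  j=6: holds
First hit at j=6, so smallest k = 6-6 = 0.

0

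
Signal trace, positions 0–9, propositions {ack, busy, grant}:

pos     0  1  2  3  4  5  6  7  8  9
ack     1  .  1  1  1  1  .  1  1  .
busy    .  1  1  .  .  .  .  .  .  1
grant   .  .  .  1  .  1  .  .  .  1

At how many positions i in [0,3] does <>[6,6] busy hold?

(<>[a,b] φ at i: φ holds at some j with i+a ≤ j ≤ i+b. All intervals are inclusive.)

Evaluate at each i in [0,3]:
  i=0: ✗ (none in [6,6])
  i=1: ✗ (none in [7,7])
  i=2: ✗ (none in [8,8])
  i=3: ✓ (witness j=9)
Positions where it holds: {3} → 1.

1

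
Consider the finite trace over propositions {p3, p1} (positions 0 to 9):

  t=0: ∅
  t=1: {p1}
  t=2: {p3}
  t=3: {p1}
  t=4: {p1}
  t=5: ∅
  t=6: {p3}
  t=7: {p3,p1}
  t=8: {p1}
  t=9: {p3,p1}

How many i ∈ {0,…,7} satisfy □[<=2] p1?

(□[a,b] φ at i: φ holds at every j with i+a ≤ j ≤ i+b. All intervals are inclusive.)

Evaluate at each i in [0,7]:
  i=0: ✗ (fails at j=0)
  i=1: ✗ (fails at j=2)
  i=2: ✗ (fails at j=2)
  i=3: ✗ (fails at j=5)
  i=4: ✗ (fails at j=5)
  i=5: ✗ (fails at j=5)
  i=6: ✗ (fails at j=6)
  i=7: ✓ (all of [7,9])
Positions where it holds: {7} → 1.

1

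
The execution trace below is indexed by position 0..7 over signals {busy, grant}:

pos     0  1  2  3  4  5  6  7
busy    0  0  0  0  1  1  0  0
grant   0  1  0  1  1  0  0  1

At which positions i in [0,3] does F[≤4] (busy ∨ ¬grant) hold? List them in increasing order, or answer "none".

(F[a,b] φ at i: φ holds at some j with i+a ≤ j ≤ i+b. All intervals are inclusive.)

0, 1, 2, 3

Evaluate at each i in [0,3]:
  i=0: ✓ (witness j=0)
  i=1: ✓ (witness j=2)
  i=2: ✓ (witness j=2)
  i=3: ✓ (witness j=4)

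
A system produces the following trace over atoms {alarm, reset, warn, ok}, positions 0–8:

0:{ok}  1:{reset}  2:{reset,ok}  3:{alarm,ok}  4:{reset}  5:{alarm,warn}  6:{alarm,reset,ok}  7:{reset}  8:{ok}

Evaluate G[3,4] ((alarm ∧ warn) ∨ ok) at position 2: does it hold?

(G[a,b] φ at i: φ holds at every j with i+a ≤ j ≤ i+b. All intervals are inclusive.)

Check ((alarm ∧ warn) ∨ ok) at every j in [5,6]:
  j=5: true
  j=6: true
All positions satisfy it → formula holds.

True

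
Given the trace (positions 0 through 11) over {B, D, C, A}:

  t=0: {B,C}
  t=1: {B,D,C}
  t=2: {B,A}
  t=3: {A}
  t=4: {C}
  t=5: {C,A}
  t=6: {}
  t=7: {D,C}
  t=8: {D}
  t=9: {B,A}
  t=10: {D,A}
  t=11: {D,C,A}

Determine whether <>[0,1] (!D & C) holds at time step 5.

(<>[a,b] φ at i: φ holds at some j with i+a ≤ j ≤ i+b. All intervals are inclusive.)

Holds

Check (!D & C) at each j in [5,6]:
  j=5: true
  j=6: false
Found at j=5 → formula holds.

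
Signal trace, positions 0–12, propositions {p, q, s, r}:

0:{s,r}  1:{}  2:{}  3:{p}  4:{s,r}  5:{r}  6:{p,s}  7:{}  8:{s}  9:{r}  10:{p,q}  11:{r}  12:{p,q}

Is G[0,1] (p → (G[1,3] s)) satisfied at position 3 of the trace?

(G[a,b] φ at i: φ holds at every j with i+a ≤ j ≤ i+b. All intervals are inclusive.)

Check (p → (G[1,3] s)) at every j in [3,4]:
  j=3: antecedent true; consequent fails at 5 → ✗
  j=4: antecedent false → ✓
Fails at j=3 → formula fails.

No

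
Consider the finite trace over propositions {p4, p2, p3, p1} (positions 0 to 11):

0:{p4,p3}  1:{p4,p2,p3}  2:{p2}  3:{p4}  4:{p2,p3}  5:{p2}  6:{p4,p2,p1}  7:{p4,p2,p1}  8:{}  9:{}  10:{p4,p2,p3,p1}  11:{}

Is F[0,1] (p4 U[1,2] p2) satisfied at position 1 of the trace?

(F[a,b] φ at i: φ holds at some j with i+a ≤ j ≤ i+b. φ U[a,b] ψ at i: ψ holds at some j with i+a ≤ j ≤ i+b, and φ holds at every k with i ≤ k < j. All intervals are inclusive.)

Check (p4 U[1,2] p2) at each j in [1,2]:
  j=1: holds
  j=2: fails
Found at j=1 → formula holds.

Yes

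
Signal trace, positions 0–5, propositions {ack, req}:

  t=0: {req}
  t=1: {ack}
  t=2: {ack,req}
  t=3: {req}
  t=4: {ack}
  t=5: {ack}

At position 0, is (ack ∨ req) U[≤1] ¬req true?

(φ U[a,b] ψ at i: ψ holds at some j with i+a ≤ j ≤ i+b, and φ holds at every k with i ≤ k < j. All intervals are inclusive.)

Need some j in [0,1] with ¬req, and (ack ∨ req) at every k in [0,j-1].
  j=0: ¬req false.
  j=1: ¬req holds; (ack ∨ req) holds at every k in [0,0] → satisfied.

Yes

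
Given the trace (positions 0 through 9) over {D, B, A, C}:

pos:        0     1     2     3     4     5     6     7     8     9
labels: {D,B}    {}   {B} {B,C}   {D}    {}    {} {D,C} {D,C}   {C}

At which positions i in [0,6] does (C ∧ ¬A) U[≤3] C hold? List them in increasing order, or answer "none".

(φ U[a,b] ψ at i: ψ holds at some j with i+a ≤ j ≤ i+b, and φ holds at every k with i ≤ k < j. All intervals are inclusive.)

3

Evaluate at each i in [0,6]:
  i=0: ✗ (lhs fails at k=0 before rhs at j=3)
  i=1: ✗ (lhs fails at k=1 before rhs at j=3)
  i=2: ✗ (lhs fails at k=2 before rhs at j=3)
  i=3: ✓ (rhs at j=3)
  i=4: ✗ (lhs fails at k=4 before rhs at j=7)
  i=5: ✗ (lhs fails at k=5 before rhs at j=7)
  i=6: ✗ (lhs fails at k=6 before rhs at j=7)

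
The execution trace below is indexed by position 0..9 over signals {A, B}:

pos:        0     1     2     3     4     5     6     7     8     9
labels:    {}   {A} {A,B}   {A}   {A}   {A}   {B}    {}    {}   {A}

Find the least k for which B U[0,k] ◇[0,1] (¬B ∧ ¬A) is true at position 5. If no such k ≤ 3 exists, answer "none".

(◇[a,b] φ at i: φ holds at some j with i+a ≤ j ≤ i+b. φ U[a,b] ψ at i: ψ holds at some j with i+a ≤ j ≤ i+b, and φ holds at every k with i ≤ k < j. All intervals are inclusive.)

Need earliest j ≥ 5 with ◇[0,1] (¬B ∧ ¬A), and B at every k in [5,j-1].
  j=5: rhs fails.
  j=6: rhs holds but lhs fails at k=5.
  j=7: rhs holds but lhs fails at k=5.
  j=8: rhs holds but lhs fails at k=5.
No witness within the range → none.

none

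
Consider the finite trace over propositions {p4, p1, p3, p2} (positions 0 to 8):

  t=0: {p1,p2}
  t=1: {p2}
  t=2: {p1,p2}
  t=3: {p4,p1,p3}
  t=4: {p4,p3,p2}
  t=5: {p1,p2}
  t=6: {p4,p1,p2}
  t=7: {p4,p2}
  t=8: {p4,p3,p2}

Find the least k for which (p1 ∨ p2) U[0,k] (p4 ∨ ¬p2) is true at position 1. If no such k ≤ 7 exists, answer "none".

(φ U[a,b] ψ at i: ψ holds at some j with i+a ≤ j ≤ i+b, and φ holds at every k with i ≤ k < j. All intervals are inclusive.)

2

Need earliest j ≥ 1 with (p4 ∨ ¬p2), and (p1 ∨ p2) at every k in [1,j-1].
  j=1: rhs fails.
  j=2: rhs fails.
  j=3: rhs holds; lhs holds on [1,2]. k = 2.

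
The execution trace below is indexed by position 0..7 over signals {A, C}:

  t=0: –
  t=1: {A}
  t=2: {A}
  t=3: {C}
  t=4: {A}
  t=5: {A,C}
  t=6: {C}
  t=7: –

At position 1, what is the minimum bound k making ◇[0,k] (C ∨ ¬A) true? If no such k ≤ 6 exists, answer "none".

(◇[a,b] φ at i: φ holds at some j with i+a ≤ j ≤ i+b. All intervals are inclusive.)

Scan j = 1,2,… for (C ∨ ¬A):
  j=1: fails
  j=2: fails
  j=3: holds
First hit at j=3, so smallest k = 3-1 = 2.

2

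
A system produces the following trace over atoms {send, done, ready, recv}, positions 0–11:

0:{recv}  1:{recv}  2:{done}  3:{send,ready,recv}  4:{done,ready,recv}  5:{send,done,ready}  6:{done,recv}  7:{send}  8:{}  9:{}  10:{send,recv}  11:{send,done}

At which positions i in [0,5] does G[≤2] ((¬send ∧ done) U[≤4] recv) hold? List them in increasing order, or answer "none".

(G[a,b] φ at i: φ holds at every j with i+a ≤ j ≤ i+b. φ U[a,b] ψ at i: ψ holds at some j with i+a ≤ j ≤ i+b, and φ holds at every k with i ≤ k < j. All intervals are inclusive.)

0, 1, 2

Evaluate at each i in [0,5]:
  i=0: ✓ (all of [0,2])
  i=1: ✓ (all of [1,3])
  i=2: ✓ (all of [2,4])
  i=3: ✗ (fails at j=5)
  i=4: ✗ (fails at j=5)
  i=5: ✗ (fails at j=5)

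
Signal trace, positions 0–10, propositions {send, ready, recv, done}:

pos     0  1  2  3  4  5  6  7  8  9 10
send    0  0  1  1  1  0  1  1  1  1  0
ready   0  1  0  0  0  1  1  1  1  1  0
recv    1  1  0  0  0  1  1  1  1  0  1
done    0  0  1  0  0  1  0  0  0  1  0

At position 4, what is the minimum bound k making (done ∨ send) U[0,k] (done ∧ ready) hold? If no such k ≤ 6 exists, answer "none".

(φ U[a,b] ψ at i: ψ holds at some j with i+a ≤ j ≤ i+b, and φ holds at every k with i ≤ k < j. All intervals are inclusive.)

Need earliest j ≥ 4 with (done ∧ ready), and (done ∨ send) at every k in [4,j-1].
  j=4: rhs fails.
  j=5: rhs holds; lhs holds on [4,4]. k = 1.

1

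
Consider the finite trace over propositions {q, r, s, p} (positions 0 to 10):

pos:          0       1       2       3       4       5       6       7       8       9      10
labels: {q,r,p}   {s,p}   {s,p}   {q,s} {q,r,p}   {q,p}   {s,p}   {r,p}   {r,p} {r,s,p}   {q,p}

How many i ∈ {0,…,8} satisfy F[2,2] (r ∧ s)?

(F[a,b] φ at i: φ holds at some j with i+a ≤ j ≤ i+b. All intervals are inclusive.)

1

Evaluate at each i in [0,8]:
  i=0: ✗ (none in [2,2])
  i=1: ✗ (none in [3,3])
  i=2: ✗ (none in [4,4])
  i=3: ✗ (none in [5,5])
  i=4: ✗ (none in [6,6])
  i=5: ✗ (none in [7,7])
  i=6: ✗ (none in [8,8])
  i=7: ✓ (witness j=9)
  i=8: ✗ (none in [10,10])
Positions where it holds: {7} → 1.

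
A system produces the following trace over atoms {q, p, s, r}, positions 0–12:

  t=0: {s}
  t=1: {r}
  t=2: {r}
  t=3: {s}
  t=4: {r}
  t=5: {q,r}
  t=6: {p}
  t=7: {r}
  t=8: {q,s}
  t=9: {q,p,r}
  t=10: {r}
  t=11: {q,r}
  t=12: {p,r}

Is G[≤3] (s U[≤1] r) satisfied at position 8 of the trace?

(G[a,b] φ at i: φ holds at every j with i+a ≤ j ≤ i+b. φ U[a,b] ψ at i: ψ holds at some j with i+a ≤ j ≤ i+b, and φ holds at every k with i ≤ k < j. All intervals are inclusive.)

Check (s U[≤1] r) at every j in [8,11]:
  j=8: holds
  j=9: holds
  j=10: holds
  j=11: holds
All positions satisfy it → formula holds.

Yes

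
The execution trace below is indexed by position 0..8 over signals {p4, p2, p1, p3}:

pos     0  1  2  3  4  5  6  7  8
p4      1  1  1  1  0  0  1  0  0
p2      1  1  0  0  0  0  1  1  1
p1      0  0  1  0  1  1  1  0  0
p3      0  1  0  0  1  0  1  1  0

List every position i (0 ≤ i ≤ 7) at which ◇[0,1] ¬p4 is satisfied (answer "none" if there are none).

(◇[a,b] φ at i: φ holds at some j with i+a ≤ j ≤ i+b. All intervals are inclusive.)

3, 4, 5, 6, 7

Evaluate at each i in [0,7]:
  i=0: ✗ (none in [0,1])
  i=1: ✗ (none in [1,2])
  i=2: ✗ (none in [2,3])
  i=3: ✓ (witness j=4)
  i=4: ✓ (witness j=4)
  i=5: ✓ (witness j=5)
  i=6: ✓ (witness j=7)
  i=7: ✓ (witness j=7)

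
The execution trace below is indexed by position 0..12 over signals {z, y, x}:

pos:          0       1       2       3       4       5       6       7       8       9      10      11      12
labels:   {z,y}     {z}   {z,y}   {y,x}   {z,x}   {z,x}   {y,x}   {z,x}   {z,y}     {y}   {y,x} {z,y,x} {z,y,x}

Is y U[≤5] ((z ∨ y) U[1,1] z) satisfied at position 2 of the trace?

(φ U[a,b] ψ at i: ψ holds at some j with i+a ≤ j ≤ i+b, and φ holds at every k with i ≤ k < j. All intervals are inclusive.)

Need some j in [2,7] with ((z ∨ y) U[1,1] z), and y at every k in [2,j-1].
  j=2: ((z ∨ y) U[1,1] z) — fails.
  j=3: ((z ∨ y) U[1,1] z) holds; y holds at every k in [2,2] → satisfied.

Yes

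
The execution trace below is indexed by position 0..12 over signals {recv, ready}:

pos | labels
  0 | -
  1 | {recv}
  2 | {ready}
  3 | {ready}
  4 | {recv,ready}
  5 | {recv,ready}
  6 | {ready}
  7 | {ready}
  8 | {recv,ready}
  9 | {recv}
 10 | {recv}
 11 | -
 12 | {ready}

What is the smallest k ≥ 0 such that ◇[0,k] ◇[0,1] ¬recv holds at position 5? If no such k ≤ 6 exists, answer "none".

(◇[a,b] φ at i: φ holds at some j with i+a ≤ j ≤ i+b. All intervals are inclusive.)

Scan j = 5,6,… for ◇[0,1] ¬recv:
  j=5: holds
First hit at j=5, so smallest k = 5-5 = 0.

0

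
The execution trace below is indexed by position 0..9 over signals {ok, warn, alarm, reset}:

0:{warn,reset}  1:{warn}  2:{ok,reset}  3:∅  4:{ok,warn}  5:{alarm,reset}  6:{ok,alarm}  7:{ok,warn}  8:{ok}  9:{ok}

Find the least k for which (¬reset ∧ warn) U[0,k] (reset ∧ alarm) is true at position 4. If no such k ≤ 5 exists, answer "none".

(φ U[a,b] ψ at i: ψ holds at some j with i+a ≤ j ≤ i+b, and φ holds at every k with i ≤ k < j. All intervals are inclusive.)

Need earliest j ≥ 4 with (reset ∧ alarm), and (¬reset ∧ warn) at every k in [4,j-1].
  j=4: rhs fails.
  j=5: rhs holds; lhs holds on [4,4]. k = 1.

1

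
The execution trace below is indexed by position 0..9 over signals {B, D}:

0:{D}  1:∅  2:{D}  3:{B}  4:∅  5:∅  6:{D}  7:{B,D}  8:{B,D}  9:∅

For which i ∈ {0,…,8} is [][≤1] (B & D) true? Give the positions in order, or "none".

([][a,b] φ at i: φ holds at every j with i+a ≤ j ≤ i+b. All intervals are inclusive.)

Evaluate at each i in [0,8]:
  i=0: ✗ (fails at j=0)
  i=1: ✗ (fails at j=1)
  i=2: ✗ (fails at j=2)
  i=3: ✗ (fails at j=3)
  i=4: ✗ (fails at j=4)
  i=5: ✗ (fails at j=5)
  i=6: ✗ (fails at j=6)
  i=7: ✓ (all of [7,8])
  i=8: ✗ (fails at j=9)

7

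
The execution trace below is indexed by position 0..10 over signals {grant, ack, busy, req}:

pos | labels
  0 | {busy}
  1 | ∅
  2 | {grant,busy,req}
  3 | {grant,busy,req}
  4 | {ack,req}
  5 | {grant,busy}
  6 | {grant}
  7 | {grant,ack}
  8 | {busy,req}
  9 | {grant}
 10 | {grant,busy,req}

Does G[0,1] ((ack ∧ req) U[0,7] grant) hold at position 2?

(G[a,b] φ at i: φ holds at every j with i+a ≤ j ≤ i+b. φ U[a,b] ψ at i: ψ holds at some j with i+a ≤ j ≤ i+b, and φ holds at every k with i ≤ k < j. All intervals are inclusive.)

Holds

Check ((ack ∧ req) U[0,7] grant) at every j in [2,3]:
  j=2: holds
  j=3: holds
All positions satisfy it → formula holds.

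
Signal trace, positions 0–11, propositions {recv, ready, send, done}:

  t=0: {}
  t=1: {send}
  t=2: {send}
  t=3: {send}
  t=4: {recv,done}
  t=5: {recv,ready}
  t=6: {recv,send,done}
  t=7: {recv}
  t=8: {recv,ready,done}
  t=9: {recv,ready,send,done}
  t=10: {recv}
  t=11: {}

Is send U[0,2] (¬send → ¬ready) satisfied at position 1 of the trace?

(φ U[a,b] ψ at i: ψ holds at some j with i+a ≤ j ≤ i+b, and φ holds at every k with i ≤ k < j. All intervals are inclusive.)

Need some j in [1,3] with (¬send → ¬ready), and send at every k in [1,j-1].
  j=1: (¬send → ¬ready) holds; no prefix to check → satisfied.

Holds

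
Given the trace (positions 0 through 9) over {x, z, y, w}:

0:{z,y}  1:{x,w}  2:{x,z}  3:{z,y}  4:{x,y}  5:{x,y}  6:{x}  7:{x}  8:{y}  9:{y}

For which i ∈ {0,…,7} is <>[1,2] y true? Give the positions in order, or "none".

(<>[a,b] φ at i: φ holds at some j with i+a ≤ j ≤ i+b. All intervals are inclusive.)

1, 2, 3, 4, 6, 7

Evaluate at each i in [0,7]:
  i=0: ✗ (none in [1,2])
  i=1: ✓ (witness j=3)
  i=2: ✓ (witness j=3)
  i=3: ✓ (witness j=4)
  i=4: ✓ (witness j=5)
  i=5: ✗ (none in [6,7])
  i=6: ✓ (witness j=8)
  i=7: ✓ (witness j=8)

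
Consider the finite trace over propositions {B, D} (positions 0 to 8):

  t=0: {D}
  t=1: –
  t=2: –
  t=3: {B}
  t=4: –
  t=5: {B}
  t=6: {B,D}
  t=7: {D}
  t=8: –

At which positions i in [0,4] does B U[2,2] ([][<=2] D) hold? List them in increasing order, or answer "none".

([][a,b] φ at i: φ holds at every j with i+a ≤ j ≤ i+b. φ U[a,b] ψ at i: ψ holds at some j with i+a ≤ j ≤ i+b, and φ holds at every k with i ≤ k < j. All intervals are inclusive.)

none

Evaluate at each i in [0,4]:
  i=0: ✗ (no rhs in [2,2])
  i=1: ✗ (no rhs in [3,3])
  i=2: ✗ (no rhs in [4,4])
  i=3: ✗ (no rhs in [5,5])
  i=4: ✗ (no rhs in [6,6])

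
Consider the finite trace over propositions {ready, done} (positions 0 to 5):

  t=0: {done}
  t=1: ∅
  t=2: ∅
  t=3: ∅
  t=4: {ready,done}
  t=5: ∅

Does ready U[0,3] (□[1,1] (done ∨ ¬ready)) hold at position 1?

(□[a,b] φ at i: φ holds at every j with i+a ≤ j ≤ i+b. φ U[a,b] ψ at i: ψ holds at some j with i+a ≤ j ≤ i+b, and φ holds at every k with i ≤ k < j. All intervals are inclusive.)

Need some j in [1,4] with □[1,1] (done ∨ ¬ready), and ready at every k in [1,j-1].
  j=1: □[1,1] (done ∨ ¬ready) holds; no prefix to check → satisfied.

True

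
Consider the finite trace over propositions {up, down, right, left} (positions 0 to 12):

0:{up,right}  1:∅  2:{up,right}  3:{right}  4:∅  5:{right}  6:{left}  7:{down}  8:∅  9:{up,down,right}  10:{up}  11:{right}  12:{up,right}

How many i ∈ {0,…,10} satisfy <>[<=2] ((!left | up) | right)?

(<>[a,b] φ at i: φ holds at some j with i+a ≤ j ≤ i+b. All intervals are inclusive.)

11

Evaluate at each i in [0,10]:
  i=0: ✓ (witness j=0)
  i=1: ✓ (witness j=1)
  i=2: ✓ (witness j=2)
  i=3: ✓ (witness j=3)
  i=4: ✓ (witness j=4)
  i=5: ✓ (witness j=5)
  i=6: ✓ (witness j=7)
  i=7: ✓ (witness j=7)
  i=8: ✓ (witness j=8)
  i=9: ✓ (witness j=9)
  i=10: ✓ (witness j=10)
Positions where it holds: {0, 1, 2, 3, 4, 5, 6, 7, 8, 9, 10} → 11.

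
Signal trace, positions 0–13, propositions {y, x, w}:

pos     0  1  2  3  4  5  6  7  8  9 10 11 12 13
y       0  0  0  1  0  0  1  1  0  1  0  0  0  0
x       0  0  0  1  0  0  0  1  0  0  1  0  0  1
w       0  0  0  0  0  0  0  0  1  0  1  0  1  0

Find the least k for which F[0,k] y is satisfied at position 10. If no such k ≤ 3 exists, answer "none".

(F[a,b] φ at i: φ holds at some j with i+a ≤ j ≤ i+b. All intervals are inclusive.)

Scan j = 10,11,… for y:
  j=10: fails
  j=11: fails
  j=12: fails
  j=13: fails
No j in [10,13] satisfies it → none.

none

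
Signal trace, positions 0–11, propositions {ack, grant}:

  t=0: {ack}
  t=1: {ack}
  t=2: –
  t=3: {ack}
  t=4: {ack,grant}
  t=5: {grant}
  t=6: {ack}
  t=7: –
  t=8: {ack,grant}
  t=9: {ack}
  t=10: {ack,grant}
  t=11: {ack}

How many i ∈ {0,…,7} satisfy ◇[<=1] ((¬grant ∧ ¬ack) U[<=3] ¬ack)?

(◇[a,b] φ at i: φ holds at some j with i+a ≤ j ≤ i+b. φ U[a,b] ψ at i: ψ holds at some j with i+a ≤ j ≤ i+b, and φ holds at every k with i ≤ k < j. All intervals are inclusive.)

6

Evaluate at each i in [0,7]:
  i=0: ✗ (none in [0,1])
  i=1: ✓ (witness j=2)
  i=2: ✓ (witness j=2)
  i=3: ✗ (none in [3,4])
  i=4: ✓ (witness j=5)
  i=5: ✓ (witness j=5)
  i=6: ✓ (witness j=7)
  i=7: ✓ (witness j=7)
Positions where it holds: {1, 2, 4, 5, 6, 7} → 6.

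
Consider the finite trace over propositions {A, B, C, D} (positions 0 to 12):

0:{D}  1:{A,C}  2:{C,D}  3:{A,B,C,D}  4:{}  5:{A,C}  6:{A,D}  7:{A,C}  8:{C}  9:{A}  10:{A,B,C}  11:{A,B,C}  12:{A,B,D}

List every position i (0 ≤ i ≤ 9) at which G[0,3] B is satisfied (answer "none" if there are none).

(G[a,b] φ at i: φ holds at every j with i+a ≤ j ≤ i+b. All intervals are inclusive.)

Evaluate at each i in [0,9]:
  i=0: ✗ (fails at j=0)
  i=1: ✗ (fails at j=1)
  i=2: ✗ (fails at j=2)
  i=3: ✗ (fails at j=4)
  i=4: ✗ (fails at j=4)
  i=5: ✗ (fails at j=5)
  i=6: ✗ (fails at j=6)
  i=7: ✗ (fails at j=7)
  i=8: ✗ (fails at j=8)
  i=9: ✗ (fails at j=9)

none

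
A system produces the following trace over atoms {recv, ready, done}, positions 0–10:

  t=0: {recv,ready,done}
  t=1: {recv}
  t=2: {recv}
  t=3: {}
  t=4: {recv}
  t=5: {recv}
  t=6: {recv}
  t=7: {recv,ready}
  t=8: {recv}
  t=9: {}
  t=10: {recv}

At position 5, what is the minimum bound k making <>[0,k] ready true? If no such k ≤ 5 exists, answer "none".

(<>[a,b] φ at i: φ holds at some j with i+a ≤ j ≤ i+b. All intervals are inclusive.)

2

Scan j = 5,6,… for ready:
  j=5: fails
  j=6: fails
  j=7: holds
First hit at j=7, so smallest k = 7-5 = 2.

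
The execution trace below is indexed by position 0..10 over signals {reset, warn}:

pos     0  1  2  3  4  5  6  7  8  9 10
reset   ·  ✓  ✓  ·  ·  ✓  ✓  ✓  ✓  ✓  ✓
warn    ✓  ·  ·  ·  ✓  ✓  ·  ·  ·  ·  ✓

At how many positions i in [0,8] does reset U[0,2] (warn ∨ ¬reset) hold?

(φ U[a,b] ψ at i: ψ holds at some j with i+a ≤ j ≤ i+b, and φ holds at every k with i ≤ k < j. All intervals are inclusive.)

Evaluate at each i in [0,8]:
  i=0: ✓ (rhs at j=0)
  i=1: ✓ (rhs at j=3; lhs holds on [1,2])
  i=2: ✓ (rhs at j=3; lhs holds on [2,2])
  i=3: ✓ (rhs at j=3)
  i=4: ✓ (rhs at j=4)
  i=5: ✓ (rhs at j=5)
  i=6: ✗ (no rhs in [6,8])
  i=7: ✗ (no rhs in [7,9])
  i=8: ✓ (rhs at j=10; lhs holds on [8,9])
Positions where it holds: {0, 1, 2, 3, 4, 5, 8} → 7.

7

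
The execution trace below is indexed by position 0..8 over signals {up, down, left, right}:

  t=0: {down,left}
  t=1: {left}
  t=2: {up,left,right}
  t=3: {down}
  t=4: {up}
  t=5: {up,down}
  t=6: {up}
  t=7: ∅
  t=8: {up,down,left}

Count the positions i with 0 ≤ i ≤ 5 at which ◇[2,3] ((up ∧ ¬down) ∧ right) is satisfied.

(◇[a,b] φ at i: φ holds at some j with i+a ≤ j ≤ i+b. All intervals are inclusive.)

1

Evaluate at each i in [0,5]:
  i=0: ✓ (witness j=2)
  i=1: ✗ (none in [3,4])
  i=2: ✗ (none in [4,5])
  i=3: ✗ (none in [5,6])
  i=4: ✗ (none in [6,7])
  i=5: ✗ (none in [7,8])
Positions where it holds: {0} → 1.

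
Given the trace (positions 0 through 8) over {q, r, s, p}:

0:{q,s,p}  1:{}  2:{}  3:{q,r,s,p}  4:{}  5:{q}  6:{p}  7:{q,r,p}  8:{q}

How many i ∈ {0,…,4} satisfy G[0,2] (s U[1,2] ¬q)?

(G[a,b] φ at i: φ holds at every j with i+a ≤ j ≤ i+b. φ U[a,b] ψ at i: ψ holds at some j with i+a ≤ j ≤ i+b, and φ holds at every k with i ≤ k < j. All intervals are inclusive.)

Evaluate at each i in [0,4]:
  i=0: ✗ (fails at j=1)
  i=1: ✗ (fails at j=1)
  i=2: ✗ (fails at j=2)
  i=3: ✗ (fails at j=4)
  i=4: ✗ (fails at j=4)
Positions where it holds: {} → 0.

0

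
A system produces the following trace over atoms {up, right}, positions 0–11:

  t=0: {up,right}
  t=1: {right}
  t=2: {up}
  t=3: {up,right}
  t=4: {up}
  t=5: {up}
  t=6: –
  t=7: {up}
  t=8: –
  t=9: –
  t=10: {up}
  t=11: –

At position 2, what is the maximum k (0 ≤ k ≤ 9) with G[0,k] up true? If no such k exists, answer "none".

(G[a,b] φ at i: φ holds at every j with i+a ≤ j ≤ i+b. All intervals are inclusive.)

3

up must hold from j=2 onward; find where it first fails.
  j=2: holds
  j=3: holds
  j=4: holds
  j=5: holds
  j=6: fails
Holds on [2,5], so largest k = 3.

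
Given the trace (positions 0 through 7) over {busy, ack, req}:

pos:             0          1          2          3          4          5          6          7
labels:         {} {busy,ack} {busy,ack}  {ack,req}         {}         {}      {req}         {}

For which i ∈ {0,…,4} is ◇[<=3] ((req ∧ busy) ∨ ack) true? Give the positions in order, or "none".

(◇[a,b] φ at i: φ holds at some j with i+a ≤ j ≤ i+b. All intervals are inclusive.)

0, 1, 2, 3

Evaluate at each i in [0,4]:
  i=0: ✓ (witness j=1)
  i=1: ✓ (witness j=1)
  i=2: ✓ (witness j=2)
  i=3: ✓ (witness j=3)
  i=4: ✗ (none in [4,7])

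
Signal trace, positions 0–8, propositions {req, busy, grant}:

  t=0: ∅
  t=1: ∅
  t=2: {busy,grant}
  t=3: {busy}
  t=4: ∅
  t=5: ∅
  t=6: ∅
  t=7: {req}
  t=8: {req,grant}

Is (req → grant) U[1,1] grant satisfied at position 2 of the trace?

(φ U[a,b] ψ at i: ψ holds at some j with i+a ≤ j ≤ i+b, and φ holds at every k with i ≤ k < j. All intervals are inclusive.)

Need some j in [3,3] with grant, and (req → grant) at every k in [2,j-1].
  j=3: grant false.
No j in the window works → until fails.

False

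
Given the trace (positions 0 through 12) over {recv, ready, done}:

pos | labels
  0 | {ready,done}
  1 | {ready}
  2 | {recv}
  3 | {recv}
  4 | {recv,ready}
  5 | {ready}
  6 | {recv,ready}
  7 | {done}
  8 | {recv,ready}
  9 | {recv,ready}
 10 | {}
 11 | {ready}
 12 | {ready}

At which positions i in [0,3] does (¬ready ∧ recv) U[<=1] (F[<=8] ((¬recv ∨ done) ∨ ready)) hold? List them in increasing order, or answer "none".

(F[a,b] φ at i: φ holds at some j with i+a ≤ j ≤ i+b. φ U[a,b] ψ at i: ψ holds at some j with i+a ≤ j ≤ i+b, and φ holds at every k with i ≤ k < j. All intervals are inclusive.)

0, 1, 2, 3

Evaluate at each i in [0,3]:
  i=0: ✓ (rhs at j=0)
  i=1: ✓ (rhs at j=1)
  i=2: ✓ (rhs at j=2)
  i=3: ✓ (rhs at j=3)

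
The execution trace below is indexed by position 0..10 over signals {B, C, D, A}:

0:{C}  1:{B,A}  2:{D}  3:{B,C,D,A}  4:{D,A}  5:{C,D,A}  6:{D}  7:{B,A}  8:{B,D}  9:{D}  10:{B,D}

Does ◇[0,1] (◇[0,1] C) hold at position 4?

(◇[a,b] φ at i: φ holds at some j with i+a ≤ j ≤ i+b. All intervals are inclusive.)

Holds

Check ◇[0,1] C at each j in [4,5]:
  j=4: holds (witness at 5)
  j=5: holds (witness at 5)
Found at j=4 → formula holds.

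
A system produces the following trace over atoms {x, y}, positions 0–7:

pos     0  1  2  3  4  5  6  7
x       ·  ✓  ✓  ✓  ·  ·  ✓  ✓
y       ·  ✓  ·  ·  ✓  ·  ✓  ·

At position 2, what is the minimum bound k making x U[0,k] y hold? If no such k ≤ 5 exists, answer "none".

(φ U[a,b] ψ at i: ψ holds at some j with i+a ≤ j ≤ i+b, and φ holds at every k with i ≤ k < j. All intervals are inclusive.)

2

Need earliest j ≥ 2 with y, and x at every k in [2,j-1].
  j=2: rhs fails.
  j=3: rhs fails.
  j=4: rhs holds; lhs holds on [2,3]. k = 2.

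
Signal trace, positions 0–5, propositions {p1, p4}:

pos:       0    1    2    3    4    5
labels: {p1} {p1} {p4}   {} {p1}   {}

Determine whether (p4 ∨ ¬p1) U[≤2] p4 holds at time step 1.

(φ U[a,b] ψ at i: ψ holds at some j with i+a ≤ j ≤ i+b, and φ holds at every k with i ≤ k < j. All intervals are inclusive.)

False

Need some j in [1,3] with p4, and (p4 ∨ ¬p1) at every k in [1,j-1].
  j=1: p4 false.
  j=2: p4 holds, but (p4 ∨ ¬p1) fails at k=1 → not this j.
  j=3: p4 false.
No j in the window works → until fails.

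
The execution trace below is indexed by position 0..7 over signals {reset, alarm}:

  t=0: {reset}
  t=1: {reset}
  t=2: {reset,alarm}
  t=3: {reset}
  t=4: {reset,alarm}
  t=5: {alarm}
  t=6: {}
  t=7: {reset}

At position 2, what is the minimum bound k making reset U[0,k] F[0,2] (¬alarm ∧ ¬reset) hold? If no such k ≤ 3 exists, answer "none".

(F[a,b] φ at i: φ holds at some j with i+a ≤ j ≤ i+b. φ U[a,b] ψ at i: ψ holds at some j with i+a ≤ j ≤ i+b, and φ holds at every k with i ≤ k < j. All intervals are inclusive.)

2

Need earliest j ≥ 2 with F[0,2] (¬alarm ∧ ¬reset), and reset at every k in [2,j-1].
  j=2: rhs fails.
  j=3: rhs fails.
  j=4: rhs holds; lhs holds on [2,3]. k = 2.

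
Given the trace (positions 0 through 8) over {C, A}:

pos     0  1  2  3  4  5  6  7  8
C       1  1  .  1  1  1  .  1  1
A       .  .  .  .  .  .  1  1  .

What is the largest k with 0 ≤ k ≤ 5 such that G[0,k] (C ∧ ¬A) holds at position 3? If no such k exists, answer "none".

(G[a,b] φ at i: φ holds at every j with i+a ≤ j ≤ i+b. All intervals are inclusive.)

2

(C ∧ ¬A) must hold from j=3 onward; find where it first fails.
  j=3: holds
  j=4: holds
  j=5: holds
  j=6: fails
Holds on [3,5], so largest k = 2.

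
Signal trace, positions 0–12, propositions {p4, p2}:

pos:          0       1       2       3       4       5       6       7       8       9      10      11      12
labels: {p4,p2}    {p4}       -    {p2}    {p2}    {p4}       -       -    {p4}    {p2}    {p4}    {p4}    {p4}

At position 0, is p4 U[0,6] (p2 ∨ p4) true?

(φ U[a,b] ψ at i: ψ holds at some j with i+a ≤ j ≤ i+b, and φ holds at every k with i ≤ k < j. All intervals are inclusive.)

True

Need some j in [0,6] with (p2 ∨ p4), and p4 at every k in [0,j-1].
  j=0: (p2 ∨ p4) holds; no prefix to check → satisfied.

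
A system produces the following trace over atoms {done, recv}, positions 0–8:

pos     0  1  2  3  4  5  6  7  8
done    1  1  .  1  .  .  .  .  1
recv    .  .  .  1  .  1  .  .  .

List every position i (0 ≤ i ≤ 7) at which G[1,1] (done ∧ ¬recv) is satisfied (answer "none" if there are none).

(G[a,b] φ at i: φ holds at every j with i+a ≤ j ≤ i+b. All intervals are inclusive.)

Evaluate at each i in [0,7]:
  i=0: ✓ (all of [1,1])
  i=1: ✗ (fails at j=2)
  i=2: ✗ (fails at j=3)
  i=3: ✗ (fails at j=4)
  i=4: ✗ (fails at j=5)
  i=5: ✗ (fails at j=6)
  i=6: ✗ (fails at j=7)
  i=7: ✓ (all of [8,8])

0, 7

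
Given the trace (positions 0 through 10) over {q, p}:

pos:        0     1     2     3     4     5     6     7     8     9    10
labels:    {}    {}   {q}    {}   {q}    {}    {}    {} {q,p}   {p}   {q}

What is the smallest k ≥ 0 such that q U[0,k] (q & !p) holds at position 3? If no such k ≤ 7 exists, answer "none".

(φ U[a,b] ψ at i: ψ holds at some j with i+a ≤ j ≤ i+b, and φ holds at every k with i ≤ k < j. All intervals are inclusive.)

Need earliest j ≥ 3 with (q & !p), and q at every k in [3,j-1].
  j=3: rhs fails.
  j=4: rhs holds but lhs fails at k=3.
  j=5: rhs fails.
  j=6: rhs fails.
  j=7: rhs fails.
  j=8: rhs fails.
  j=9: rhs fails.
  j=10: rhs holds but lhs fails at k=3.
No witness within the range → none.

none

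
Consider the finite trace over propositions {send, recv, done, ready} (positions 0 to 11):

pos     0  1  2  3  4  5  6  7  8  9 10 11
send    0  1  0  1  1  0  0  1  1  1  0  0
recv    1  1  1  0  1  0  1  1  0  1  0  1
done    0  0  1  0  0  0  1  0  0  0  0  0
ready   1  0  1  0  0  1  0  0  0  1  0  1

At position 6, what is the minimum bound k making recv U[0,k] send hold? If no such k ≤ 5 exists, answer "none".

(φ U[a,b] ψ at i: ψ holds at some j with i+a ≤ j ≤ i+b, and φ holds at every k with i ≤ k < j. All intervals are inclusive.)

Need earliest j ≥ 6 with send, and recv at every k in [6,j-1].
  j=6: rhs fails.
  j=7: rhs holds; lhs holds on [6,6]. k = 1.

1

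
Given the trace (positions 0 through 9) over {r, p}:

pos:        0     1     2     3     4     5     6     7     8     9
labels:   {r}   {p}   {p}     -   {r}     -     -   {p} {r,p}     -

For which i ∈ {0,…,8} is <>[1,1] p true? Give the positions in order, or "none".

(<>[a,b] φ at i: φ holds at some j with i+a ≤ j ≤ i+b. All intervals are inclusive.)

Evaluate at each i in [0,8]:
  i=0: ✓ (witness j=1)
  i=1: ✓ (witness j=2)
  i=2: ✗ (none in [3,3])
  i=3: ✗ (none in [4,4])
  i=4: ✗ (none in [5,5])
  i=5: ✗ (none in [6,6])
  i=6: ✓ (witness j=7)
  i=7: ✓ (witness j=8)
  i=8: ✗ (none in [9,9])

0, 1, 6, 7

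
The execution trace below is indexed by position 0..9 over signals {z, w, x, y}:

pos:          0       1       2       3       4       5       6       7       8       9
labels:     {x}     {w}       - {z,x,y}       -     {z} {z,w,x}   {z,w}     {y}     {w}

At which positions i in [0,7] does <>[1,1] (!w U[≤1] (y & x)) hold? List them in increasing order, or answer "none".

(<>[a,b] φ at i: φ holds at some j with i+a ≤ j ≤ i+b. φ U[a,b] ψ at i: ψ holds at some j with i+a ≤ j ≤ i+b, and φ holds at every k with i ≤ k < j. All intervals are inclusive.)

1, 2

Evaluate at each i in [0,7]:
  i=0: ✗ (none in [1,1])
  i=1: ✓ (witness j=2)
  i=2: ✓ (witness j=3)
  i=3: ✗ (none in [4,4])
  i=4: ✗ (none in [5,5])
  i=5: ✗ (none in [6,6])
  i=6: ✗ (none in [7,7])
  i=7: ✗ (none in [8,8])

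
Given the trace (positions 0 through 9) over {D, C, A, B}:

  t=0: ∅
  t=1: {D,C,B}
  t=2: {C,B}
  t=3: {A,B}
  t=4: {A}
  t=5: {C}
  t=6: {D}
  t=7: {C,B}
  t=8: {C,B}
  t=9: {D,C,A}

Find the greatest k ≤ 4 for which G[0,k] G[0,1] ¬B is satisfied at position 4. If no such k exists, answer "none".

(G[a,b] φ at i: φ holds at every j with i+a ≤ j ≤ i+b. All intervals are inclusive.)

G[0,1] ¬B must hold from j=4 onward; find where it first fails.
  j=4: holds
  j=5: holds
  j=6: fails
Holds on [4,5], so largest k = 1.

1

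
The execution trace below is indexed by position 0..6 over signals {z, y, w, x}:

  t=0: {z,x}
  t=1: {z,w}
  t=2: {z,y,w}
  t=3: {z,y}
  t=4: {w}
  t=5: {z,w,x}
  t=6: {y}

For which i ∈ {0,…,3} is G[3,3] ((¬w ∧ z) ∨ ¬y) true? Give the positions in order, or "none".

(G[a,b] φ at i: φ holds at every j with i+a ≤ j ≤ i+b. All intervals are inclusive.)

0, 1, 2

Evaluate at each i in [0,3]:
  i=0: ✓ (all of [3,3])
  i=1: ✓ (all of [4,4])
  i=2: ✓ (all of [5,5])
  i=3: ✗ (fails at j=6)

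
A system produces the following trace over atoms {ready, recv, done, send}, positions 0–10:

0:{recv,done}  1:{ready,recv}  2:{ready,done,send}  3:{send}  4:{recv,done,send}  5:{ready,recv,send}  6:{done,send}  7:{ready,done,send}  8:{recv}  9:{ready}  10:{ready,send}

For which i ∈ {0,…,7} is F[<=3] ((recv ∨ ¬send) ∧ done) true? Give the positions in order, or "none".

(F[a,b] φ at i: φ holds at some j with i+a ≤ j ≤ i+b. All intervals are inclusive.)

0, 1, 2, 3, 4

Evaluate at each i in [0,7]:
  i=0: ✓ (witness j=0)
  i=1: ✓ (witness j=4)
  i=2: ✓ (witness j=4)
  i=3: ✓ (witness j=4)
  i=4: ✓ (witness j=4)
  i=5: ✗ (none in [5,8])
  i=6: ✗ (none in [6,9])
  i=7: ✗ (none in [7,10])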